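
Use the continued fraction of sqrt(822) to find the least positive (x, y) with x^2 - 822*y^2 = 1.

(x, y) = (7397, 258)

First expand sqrt(822) as a continued fraction. With x_i = (sqrt(822) + m_i)/d_i and (m_0, d_0) = (0, 1): a_0 = floor(sqrt(822)) = 28, since 28^2 = 784 <= 822 < 841 = 29^2.
Iterate m_{i+1} = d_i*a_i - m_i, d_{i+1} = (822 - m_{i+1}^2)/d_i, a_{i+1} = floor((a_0 + m_{i+1})/d_{i+1}):
  m_1 = 1*28 - 0 = 28, d_1 = (822 - 28^2)/1 = 38/1 = 38, a_1 = floor((28 + 28)/38) = 1.
  m_2 = 38*1 - 28 = 10, d_2 = (822 - 10^2)/38 = 722/38 = 19, a_2 = floor((28 + 10)/19) = 2.
  m_3 = 19*2 - 10 = 28, d_3 = (822 - 28^2)/19 = 38/19 = 2, a_3 = floor((28 + 28)/2) = 28.
  m_4 = 2*28 - 28 = 28, d_4 = (822 - 28^2)/2 = 38/2 = 19, a_4 = floor((28 + 28)/19) = 2.
  m_5 = 19*2 - 28 = 10, d_5 = (822 - 10^2)/19 = 722/19 = 38, a_5 = floor((28 + 10)/38) = 1.
  m_6 = 38*1 - 10 = 28, d_6 = (822 - 28^2)/38 = 38/38 = 1, a_6 = floor((28 + 28)/1) = 56.
  m_7 = 1*56 - 28 = 28, d_7 = (822 - 28^2)/1 = 38/1 = 38: (m_7, d_7) = (m_1, d_1) = (28, 38), so from here the quotients repeat a_1, ..., a_6; the period length is 6.
So sqrt(822) = [28; (1, 2, 28, 2, 1, 56)] with period length k = 6.
k is even, so the fundamental solution of x^2 - 822y^2 = 1 is (p_{k-1}, q_{k-1}) = (p_5, q_5); compute convergents through index 5.
Convergents (p_i = a_i*p_{i-1} + p_{i-2}, q_i = a_i*q_{i-1} + q_{i-2} with p_{-2}=0, p_{-1}=1, q_{-2}=1, q_{-1}=0):
  i=0: a_0=28, p_0 = 28*1 + 0 = 28, q_0 = 28*0 + 1 = 1.
  i=1: a_1=1, p_1 = 1*28 + 1 = 29, q_1 = 1*1 + 0 = 1.
  i=2: a_2=2, p_2 = 2*29 + 28 = 86, q_2 = 2*1 + 1 = 3.
  i=3: a_3=28, p_3 = 28*86 + 29 = 2437, q_3 = 28*3 + 1 = 85.
  i=4: a_4=2, p_4 = 2*2437 + 86 = 4960, q_4 = 2*85 + 3 = 173.
  i=5: a_5=1, p_5 = 1*4960 + 2437 = 7397, q_5 = 1*173 + 85 = 258.
Check: 7397^2 - 822*258^2 = 54715609 - 54715608 = 1, so (x, y) = (7397, 258) solves the equation, and by the theorem it is the least positive solution.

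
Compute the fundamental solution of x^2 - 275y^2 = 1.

(x, y) = (199, 12)

First expand sqrt(275) as a continued fraction. With x_i = (sqrt(275) + m_i)/d_i and (m_0, d_0) = (0, 1): a_0 = floor(sqrt(275)) = 16, since 16^2 = 256 <= 275 < 289 = 17^2.
Iterate m_{i+1} = d_i*a_i - m_i, d_{i+1} = (275 - m_{i+1}^2)/d_i, a_{i+1} = floor((a_0 + m_{i+1})/d_{i+1}):
  m_1 = 1*16 - 0 = 16, d_1 = (275 - 16^2)/1 = 19/1 = 19, a_1 = floor((16 + 16)/19) = 1.
  m_2 = 19*1 - 16 = 3, d_2 = (275 - 3^2)/19 = 266/19 = 14, a_2 = floor((16 + 3)/14) = 1.
  m_3 = 14*1 - 3 = 11, d_3 = (275 - 11^2)/14 = 154/14 = 11, a_3 = floor((16 + 11)/11) = 2.
  m_4 = 11*2 - 11 = 11, d_4 = (275 - 11^2)/11 = 154/11 = 14, a_4 = floor((16 + 11)/14) = 1.
  m_5 = 14*1 - 11 = 3, d_5 = (275 - 3^2)/14 = 266/14 = 19, a_5 = floor((16 + 3)/19) = 1.
  m_6 = 19*1 - 3 = 16, d_6 = (275 - 16^2)/19 = 19/19 = 1, a_6 = floor((16 + 16)/1) = 32.
  m_7 = 1*32 - 16 = 16, d_7 = (275 - 16^2)/1 = 19/1 = 19: (m_7, d_7) = (m_1, d_1) = (16, 19), so from here the quotients repeat a_1, ..., a_6; the period length is 6.
So sqrt(275) = [16; (1, 1, 2, 1, 1, 32)] with period length k = 6.
k is even, so the fundamental solution of x^2 - 275y^2 = 1 is (p_{k-1}, q_{k-1}) = (p_5, q_5); compute convergents through index 5.
Convergents (p_i = a_i*p_{i-1} + p_{i-2}, q_i = a_i*q_{i-1} + q_{i-2} with p_{-2}=0, p_{-1}=1, q_{-2}=1, q_{-1}=0):
  i=0: a_0=16, p_0 = 16*1 + 0 = 16, q_0 = 16*0 + 1 = 1.
  i=1: a_1=1, p_1 = 1*16 + 1 = 17, q_1 = 1*1 + 0 = 1.
  i=2: a_2=1, p_2 = 1*17 + 16 = 33, q_2 = 1*1 + 1 = 2.
  i=3: a_3=2, p_3 = 2*33 + 17 = 83, q_3 = 2*2 + 1 = 5.
  i=4: a_4=1, p_4 = 1*83 + 33 = 116, q_4 = 1*5 + 2 = 7.
  i=5: a_5=1, p_5 = 1*116 + 83 = 199, q_5 = 1*7 + 5 = 12.
Check: 199^2 - 275*12^2 = 39601 - 39600 = 1, so (x, y) = (199, 12) solves the equation, and by the theorem it is the least positive solution.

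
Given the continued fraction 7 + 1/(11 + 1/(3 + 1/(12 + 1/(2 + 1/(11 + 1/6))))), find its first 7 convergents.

Using the convergent recurrence p_i = a_i*p_{i-1} + p_{i-2}, q_i = a_i*q_{i-1} + q_{i-2} with p_{-2}=0, p_{-1}=1, q_{-2}=1, q_{-1}=0:
  i=0: a_0=7, p_0 = 7*1 + 0 = 7, q_0 = 7*0 + 1 = 1.
  i=1: a_1=11, p_1 = 11*7 + 1 = 78, q_1 = 11*1 + 0 = 11.
  i=2: a_2=3, p_2 = 3*78 + 7 = 241, q_2 = 3*11 + 1 = 34.
  i=3: a_3=12, p_3 = 12*241 + 78 = 2970, q_3 = 12*34 + 11 = 419.
  i=4: a_4=2, p_4 = 2*2970 + 241 = 6181, q_4 = 2*419 + 34 = 872.
  i=5: a_5=11, p_5 = 11*6181 + 2970 = 70961, q_5 = 11*872 + 419 = 10011.
  i=6: a_6=6, p_6 = 6*70961 + 6181 = 431947, q_6 = 6*10011 + 872 = 60938.

7/1, 78/11, 241/34, 2970/419, 6181/872, 70961/10011, 431947/60938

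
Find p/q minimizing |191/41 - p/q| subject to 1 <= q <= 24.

107/23

Expand x = 191/41 as a continued fraction with the Euclidean algorithm:
  191 = 4*41 + 27, so a_0 = 4.
  41 = 1*27 + 14, so a_1 = 1.
  27 = 1*14 + 13, so a_2 = 1.
  14 = 1*13 + 1, so a_3 = 1.
  13 = 13*1 + 0, so a_4 = 13.
so x = [4; 1, 1, 1, 13].
Convergents (p_i = a_i*p_{i-1} + p_{i-2}, q_i = a_i*q_{i-1} + q_{i-2} with p_{-2}=0, p_{-1}=1, q_{-2}=1, q_{-1}=0), until the denominator exceeds 24:
  i=0: a_0=4, p_0 = 4*1 + 0 = 4, q_0 = 4*0 + 1 = 1.
  i=1: a_1=1, p_1 = 1*4 + 1 = 5, q_1 = 1*1 + 0 = 1.
  i=2: a_2=1, p_2 = 1*5 + 4 = 9, q_2 = 1*1 + 1 = 2.
  i=3: a_3=1, p_3 = 1*9 + 5 = 14, q_3 = 1*2 + 1 = 3.
  i=4: a_4=13, p_4 = 13*14 + 9 = 191, q_4 = 13*3 + 2 = 41.
q_4 = 41 > 24, so the last convergent with denominator <= 24 is p_3/q_3 = 14/3.
The closest fraction with denominator <= 24 is either p_3/q_3 or the intermediate fraction (k*p_3 + p_2)/(k*q_3 + q_2) with the largest k >= 1 whose denominator stays <= 24; these approach x as k grows, and every other convergent or intermediate fraction in range is farther away.
Largest k: floor((24 - q_2)/q_3) = floor((24 - 2)/3) = 7.
That gives (7*14 + 9)/(7*3 + 2) = 107/23.
Compare the errors: |x - 14/3| = |191*3 - 14*41|/(41*3) = 1/123, and |x - 107/23| = |191*23 - 107*41|/(41*23) = 6/943.
Cross-multiplying, 6*123 = 738 < 943 = 1*943, so 6/943 is smaller: the intermediate fraction 107/23 is closer to x than 14/3.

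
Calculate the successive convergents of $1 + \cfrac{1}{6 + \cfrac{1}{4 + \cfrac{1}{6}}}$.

1/1, 7/6, 29/25, 181/156

Using the convergent recurrence p_i = a_i*p_{i-1} + p_{i-2}, q_i = a_i*q_{i-1} + q_{i-2} with p_{-2}=0, p_{-1}=1, q_{-2}=1, q_{-1}=0:
  i=0: a_0=1, p_0 = 1*1 + 0 = 1, q_0 = 1*0 + 1 = 1.
  i=1: a_1=6, p_1 = 6*1 + 1 = 7, q_1 = 6*1 + 0 = 6.
  i=2: a_2=4, p_2 = 4*7 + 1 = 29, q_2 = 4*6 + 1 = 25.
  i=3: a_3=6, p_3 = 6*29 + 7 = 181, q_3 = 6*25 + 6 = 156.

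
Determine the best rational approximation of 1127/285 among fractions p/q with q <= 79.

87/22

Expand x = 1127/285 as a continued fraction with the Euclidean algorithm:
  1127 = 3*285 + 272, so a_0 = 3.
  285 = 1*272 + 13, so a_1 = 1.
  272 = 20*13 + 12, so a_2 = 20.
  13 = 1*12 + 1, so a_3 = 1.
  12 = 12*1 + 0, so a_4 = 12.
so x = [3; 1, 20, 1, 12].
Convergents (p_i = a_i*p_{i-1} + p_{i-2}, q_i = a_i*q_{i-1} + q_{i-2} with p_{-2}=0, p_{-1}=1, q_{-2}=1, q_{-1}=0), until the denominator exceeds 79:
  i=0: a_0=3, p_0 = 3*1 + 0 = 3, q_0 = 3*0 + 1 = 1.
  i=1: a_1=1, p_1 = 1*3 + 1 = 4, q_1 = 1*1 + 0 = 1.
  i=2: a_2=20, p_2 = 20*4 + 3 = 83, q_2 = 20*1 + 1 = 21.
  i=3: a_3=1, p_3 = 1*83 + 4 = 87, q_3 = 1*21 + 1 = 22.
  i=4: a_4=12, p_4 = 12*87 + 83 = 1127, q_4 = 12*22 + 21 = 285.
q_4 = 285 > 79, so the last convergent with denominator <= 79 is p_3/q_3 = 87/22.
The closest fraction with denominator <= 79 is either p_3/q_3 or the intermediate fraction (k*p_3 + p_2)/(k*q_3 + q_2) with the largest k >= 1 whose denominator stays <= 79; these approach x as k grows, and every other convergent or intermediate fraction in range is farther away.
Largest k: floor((79 - q_2)/q_3) = floor((79 - 21)/22) = 2.
That gives (2*87 + 83)/(2*22 + 21) = 257/65.
Compare the errors: |x - 87/22| = |1127*22 - 87*285|/(285*22) = 1/6270, and |x - 257/65| = |1127*65 - 257*285|/(285*65) = 10/18525.
Cross-multiplying, 1*18525 = 18525 < 62700 = 10*6270, so 1/6270 is smaller: the convergent 87/22 is closer to x than 257/65.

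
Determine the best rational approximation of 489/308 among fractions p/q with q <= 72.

100/63

Expand x = 489/308 as a continued fraction with the Euclidean algorithm:
  489 = 1*308 + 181, so a_0 = 1.
  308 = 1*181 + 127, so a_1 = 1.
  181 = 1*127 + 54, so a_2 = 1.
  127 = 2*54 + 19, so a_3 = 2.
  54 = 2*19 + 16, so a_4 = 2.
  19 = 1*16 + 3, so a_5 = 1.
  16 = 5*3 + 1, so a_6 = 5.
  3 = 3*1 + 0, so a_7 = 3.
so x = [1; 1, 1, 2, 2, 1, 5, 3].
Convergents (p_i = a_i*p_{i-1} + p_{i-2}, q_i = a_i*q_{i-1} + q_{i-2} with p_{-2}=0, p_{-1}=1, q_{-2}=1, q_{-1}=0), until the denominator exceeds 72:
  i=0: a_0=1, p_0 = 1*1 + 0 = 1, q_0 = 1*0 + 1 = 1.
  i=1: a_1=1, p_1 = 1*1 + 1 = 2, q_1 = 1*1 + 0 = 1.
  i=2: a_2=1, p_2 = 1*2 + 1 = 3, q_2 = 1*1 + 1 = 2.
  i=3: a_3=2, p_3 = 2*3 + 2 = 8, q_3 = 2*2 + 1 = 5.
  i=4: a_4=2, p_4 = 2*8 + 3 = 19, q_4 = 2*5 + 2 = 12.
  i=5: a_5=1, p_5 = 1*19 + 8 = 27, q_5 = 1*12 + 5 = 17.
  i=6: a_6=5, p_6 = 5*27 + 19 = 154, q_6 = 5*17 + 12 = 97.
q_6 = 97 > 72, so the last convergent with denominator <= 72 is p_5/q_5 = 27/17.
The closest fraction with denominator <= 72 is either p_5/q_5 or the intermediate fraction (k*p_5 + p_4)/(k*q_5 + q_4) with the largest k >= 1 whose denominator stays <= 72; these approach x as k grows, and every other convergent or intermediate fraction in range is farther away.
Largest k: floor((72 - q_4)/q_5) = floor((72 - 12)/17) = 3.
That gives (3*27 + 19)/(3*17 + 12) = 100/63.
Compare the errors: |x - 27/17| = |489*17 - 27*308|/(308*17) = 3/5236, and |x - 100/63| = |489*63 - 100*308|/(308*63) = 7/19404.
Cross-multiplying, 7*5236 = 36652 < 58212 = 3*19404, so 7/19404 is smaller: the intermediate fraction 100/63 is closer to x than 27/17.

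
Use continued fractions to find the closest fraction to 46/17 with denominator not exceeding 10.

27/10

Expand x = 46/17 as a continued fraction with the Euclidean algorithm:
  46 = 2*17 + 12, so a_0 = 2.
  17 = 1*12 + 5, so a_1 = 1.
  12 = 2*5 + 2, so a_2 = 2.
  5 = 2*2 + 1, so a_3 = 2.
  2 = 2*1 + 0, so a_4 = 2.
so x = [2; 1, 2, 2, 2].
Convergents (p_i = a_i*p_{i-1} + p_{i-2}, q_i = a_i*q_{i-1} + q_{i-2} with p_{-2}=0, p_{-1}=1, q_{-2}=1, q_{-1}=0), until the denominator exceeds 10:
  i=0: a_0=2, p_0 = 2*1 + 0 = 2, q_0 = 2*0 + 1 = 1.
  i=1: a_1=1, p_1 = 1*2 + 1 = 3, q_1 = 1*1 + 0 = 1.
  i=2: a_2=2, p_2 = 2*3 + 2 = 8, q_2 = 2*1 + 1 = 3.
  i=3: a_3=2, p_3 = 2*8 + 3 = 19, q_3 = 2*3 + 1 = 7.
  i=4: a_4=2, p_4 = 2*19 + 8 = 46, q_4 = 2*7 + 3 = 17.
q_4 = 17 > 10, so the last convergent with denominator <= 10 is p_3/q_3 = 19/7.
The closest fraction with denominator <= 10 is either p_3/q_3 or the intermediate fraction (k*p_3 + p_2)/(k*q_3 + q_2) with the largest k >= 1 whose denominator stays <= 10; these approach x as k grows, and every other convergent or intermediate fraction in range is farther away.
Largest k: floor((10 - q_2)/q_3) = floor((10 - 3)/7) = 1.
That gives (1*19 + 8)/(1*7 + 3) = 27/10.
Compare the errors: |x - 19/7| = |46*7 - 19*17|/(17*7) = 1/119, and |x - 27/10| = |46*10 - 27*17|/(17*10) = 1/170.
Cross-multiplying, 1*119 = 119 < 170 = 1*170, so 1/170 is smaller: the intermediate fraction 27/10 is closer to x than 19/7.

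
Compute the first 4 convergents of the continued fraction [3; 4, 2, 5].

Using the convergent recurrence p_i = a_i*p_{i-1} + p_{i-2}, q_i = a_i*q_{i-1} + q_{i-2} with p_{-2}=0, p_{-1}=1, q_{-2}=1, q_{-1}=0:
  i=0: a_0=3, p_0 = 3*1 + 0 = 3, q_0 = 3*0 + 1 = 1.
  i=1: a_1=4, p_1 = 4*3 + 1 = 13, q_1 = 4*1 + 0 = 4.
  i=2: a_2=2, p_2 = 2*13 + 3 = 29, q_2 = 2*4 + 1 = 9.
  i=3: a_3=5, p_3 = 5*29 + 13 = 158, q_3 = 5*9 + 4 = 49.

3/1, 13/4, 29/9, 158/49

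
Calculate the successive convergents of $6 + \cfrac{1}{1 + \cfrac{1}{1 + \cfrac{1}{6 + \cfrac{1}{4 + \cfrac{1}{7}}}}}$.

6/1, 7/1, 13/2, 85/13, 353/54, 2556/391

Using the convergent recurrence p_i = a_i*p_{i-1} + p_{i-2}, q_i = a_i*q_{i-1} + q_{i-2} with p_{-2}=0, p_{-1}=1, q_{-2}=1, q_{-1}=0:
  i=0: a_0=6, p_0 = 6*1 + 0 = 6, q_0 = 6*0 + 1 = 1.
  i=1: a_1=1, p_1 = 1*6 + 1 = 7, q_1 = 1*1 + 0 = 1.
  i=2: a_2=1, p_2 = 1*7 + 6 = 13, q_2 = 1*1 + 1 = 2.
  i=3: a_3=6, p_3 = 6*13 + 7 = 85, q_3 = 6*2 + 1 = 13.
  i=4: a_4=4, p_4 = 4*85 + 13 = 353, q_4 = 4*13 + 2 = 54.
  i=5: a_5=7, p_5 = 7*353 + 85 = 2556, q_5 = 7*54 + 13 = 391.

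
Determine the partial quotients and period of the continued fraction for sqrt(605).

[24; (1, 1, 2, 11, 1, 8, 1, 11, 2, 1, 1, 48)]

Write x_i = (sqrt(605) + m_i)/d_i with (m_0, d_0) = (0, 1). a_0 = floor(sqrt(605)) = 24, since 24^2 = 576 <= 605 < 625 = 25^2.
Iterate m_{i+1} = d_i*a_i - m_i, d_{i+1} = (605 - m_{i+1}^2)/d_i, a_{i+1} = floor((a_0 + m_{i+1})/d_{i+1}):
  m_1 = 1*24 - 0 = 24, d_1 = (605 - 24^2)/1 = 29/1 = 29, a_1 = floor((24 + 24)/29) = 1.
  m_2 = 29*1 - 24 = 5, d_2 = (605 - 5^2)/29 = 580/29 = 20, a_2 = floor((24 + 5)/20) = 1.
  m_3 = 20*1 - 5 = 15, d_3 = (605 - 15^2)/20 = 380/20 = 19, a_3 = floor((24 + 15)/19) = 2.
  m_4 = 19*2 - 15 = 23, d_4 = (605 - 23^2)/19 = 76/19 = 4, a_4 = floor((24 + 23)/4) = 11.
  m_5 = 4*11 - 23 = 21, d_5 = (605 - 21^2)/4 = 164/4 = 41, a_5 = floor((24 + 21)/41) = 1.
  m_6 = 41*1 - 21 = 20, d_6 = (605 - 20^2)/41 = 205/41 = 5, a_6 = floor((24 + 20)/5) = 8.
  m_7 = 5*8 - 20 = 20, d_7 = (605 - 20^2)/5 = 205/5 = 41, a_7 = floor((24 + 20)/41) = 1.
  m_8 = 41*1 - 20 = 21, d_8 = (605 - 21^2)/41 = 164/41 = 4, a_8 = floor((24 + 21)/4) = 11.
  m_9 = 4*11 - 21 = 23, d_9 = (605 - 23^2)/4 = 76/4 = 19, a_9 = floor((24 + 23)/19) = 2.
  m_10 = 19*2 - 23 = 15, d_10 = (605 - 15^2)/19 = 380/19 = 20, a_10 = floor((24 + 15)/20) = 1.
  m_11 = 20*1 - 15 = 5, d_11 = (605 - 5^2)/20 = 580/20 = 29, a_11 = floor((24 + 5)/29) = 1.
  m_12 = 29*1 - 5 = 24, d_12 = (605 - 24^2)/29 = 29/29 = 1, a_12 = floor((24 + 24)/1) = 48.
  m_13 = 1*48 - 24 = 24, d_13 = (605 - 24^2)/1 = 29/1 = 29: (m_13, d_13) = (m_1, d_1) = (24, 29), so from here the quotients repeat a_1, ..., a_12; the period length is 12.
Hence the expansion of sqrt(605) is a_0 = 24 followed by the repeating block 1, 1, 2, 11, 1, 8, 1, 11, 2, 1, 1, 48 (period 12).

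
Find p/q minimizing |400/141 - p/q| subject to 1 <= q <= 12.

17/6

Expand x = 400/141 as a continued fraction with the Euclidean algorithm:
  400 = 2*141 + 118, so a_0 = 2.
  141 = 1*118 + 23, so a_1 = 1.
  118 = 5*23 + 3, so a_2 = 5.
  23 = 7*3 + 2, so a_3 = 7.
  3 = 1*2 + 1, so a_4 = 1.
  2 = 2*1 + 0, so a_5 = 2.
so x = [2; 1, 5, 7, 1, 2].
Convergents (p_i = a_i*p_{i-1} + p_{i-2}, q_i = a_i*q_{i-1} + q_{i-2} with p_{-2}=0, p_{-1}=1, q_{-2}=1, q_{-1}=0), until the denominator exceeds 12:
  i=0: a_0=2, p_0 = 2*1 + 0 = 2, q_0 = 2*0 + 1 = 1.
  i=1: a_1=1, p_1 = 1*2 + 1 = 3, q_1 = 1*1 + 0 = 1.
  i=2: a_2=5, p_2 = 5*3 + 2 = 17, q_2 = 5*1 + 1 = 6.
  i=3: a_3=7, p_3 = 7*17 + 3 = 122, q_3 = 7*6 + 1 = 43.
q_3 = 43 > 12, so the last convergent with denominator <= 12 is p_2/q_2 = 17/6.
The closest fraction with denominator <= 12 is either p_2/q_2 or the intermediate fraction (k*p_2 + p_1)/(k*q_2 + q_1) with the largest k >= 1 whose denominator stays <= 12; these approach x as k grows, and every other convergent or intermediate fraction in range is farther away.
Largest k: floor((12 - q_1)/q_2) = floor((12 - 1)/6) = 1.
That gives (1*17 + 3)/(1*6 + 1) = 20/7.
Compare the errors: |x - 17/6| = |400*6 - 17*141|/(141*6) = 3/846, and |x - 20/7| = |400*7 - 20*141|/(141*7) = 20/987.
Cross-multiplying, 3*987 = 2961 < 16920 = 20*846, so 3/846 is smaller: the convergent 17/6 is closer to x than 20/7.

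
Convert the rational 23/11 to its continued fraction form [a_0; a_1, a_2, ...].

[2; 11]

Run the Euclidean algorithm on 23 and 11; the successive quotients are the partial quotients a_0, a_1, ... (each step inverts the fractional part left over by the previous one):
  23 = 2*11 + 1, so a_0 = 2.
  11 = 11*1 + 0, so a_1 = 11.
The remainder reaches 0 after 2 divisions, so the expansion has 2 partial quotients, read off in order.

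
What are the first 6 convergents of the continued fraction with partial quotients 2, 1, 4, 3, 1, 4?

Using the convergent recurrence p_i = a_i*p_{i-1} + p_{i-2}, q_i = a_i*q_{i-1} + q_{i-2} with p_{-2}=0, p_{-1}=1, q_{-2}=1, q_{-1}=0:
  i=0: a_0=2, p_0 = 2*1 + 0 = 2, q_0 = 2*0 + 1 = 1.
  i=1: a_1=1, p_1 = 1*2 + 1 = 3, q_1 = 1*1 + 0 = 1.
  i=2: a_2=4, p_2 = 4*3 + 2 = 14, q_2 = 4*1 + 1 = 5.
  i=3: a_3=3, p_3 = 3*14 + 3 = 45, q_3 = 3*5 + 1 = 16.
  i=4: a_4=1, p_4 = 1*45 + 14 = 59, q_4 = 1*16 + 5 = 21.
  i=5: a_5=4, p_5 = 4*59 + 45 = 281, q_5 = 4*21 + 16 = 100.

2/1, 3/1, 14/5, 45/16, 59/21, 281/100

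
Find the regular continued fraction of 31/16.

[1; 1, 15]

Run the Euclidean algorithm on 31 and 16; the successive quotients are the partial quotients a_0, a_1, ... (each step inverts the fractional part left over by the previous one):
  31 = 1*16 + 15, so a_0 = 1.
  16 = 1*15 + 1, so a_1 = 1.
  15 = 15*1 + 0, so a_2 = 15.
The remainder reaches 0 after 3 divisions, so the expansion has 3 partial quotients, read off in order.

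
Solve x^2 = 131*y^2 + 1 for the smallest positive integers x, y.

First expand sqrt(131) as a continued fraction. With x_i = (sqrt(131) + m_i)/d_i and (m_0, d_0) = (0, 1): a_0 = floor(sqrt(131)) = 11, since 11^2 = 121 <= 131 < 144 = 12^2.
Iterate m_{i+1} = d_i*a_i - m_i, d_{i+1} = (131 - m_{i+1}^2)/d_i, a_{i+1} = floor((a_0 + m_{i+1})/d_{i+1}):
  m_1 = 1*11 - 0 = 11, d_1 = (131 - 11^2)/1 = 10/1 = 10, a_1 = floor((11 + 11)/10) = 2.
  m_2 = 10*2 - 11 = 9, d_2 = (131 - 9^2)/10 = 50/10 = 5, a_2 = floor((11 + 9)/5) = 4.
  m_3 = 5*4 - 9 = 11, d_3 = (131 - 11^2)/5 = 10/5 = 2, a_3 = floor((11 + 11)/2) = 11.
  m_4 = 2*11 - 11 = 11, d_4 = (131 - 11^2)/2 = 10/2 = 5, a_4 = floor((11 + 11)/5) = 4.
  m_5 = 5*4 - 11 = 9, d_5 = (131 - 9^2)/5 = 50/5 = 10, a_5 = floor((11 + 9)/10) = 2.
  m_6 = 10*2 - 9 = 11, d_6 = (131 - 11^2)/10 = 10/10 = 1, a_6 = floor((11 + 11)/1) = 22.
  m_7 = 1*22 - 11 = 11, d_7 = (131 - 11^2)/1 = 10/1 = 10: (m_7, d_7) = (m_1, d_1) = (11, 10), so from here the quotients repeat a_1, ..., a_6; the period length is 6.
So sqrt(131) = [11; (2, 4, 11, 4, 2, 22)] with period length k = 6.
k is even, so the fundamental solution of x^2 - 131y^2 = 1 is (p_{k-1}, q_{k-1}) = (p_5, q_5); compute convergents through index 5.
Convergents (p_i = a_i*p_{i-1} + p_{i-2}, q_i = a_i*q_{i-1} + q_{i-2} with p_{-2}=0, p_{-1}=1, q_{-2}=1, q_{-1}=0):
  i=0: a_0=11, p_0 = 11*1 + 0 = 11, q_0 = 11*0 + 1 = 1.
  i=1: a_1=2, p_1 = 2*11 + 1 = 23, q_1 = 2*1 + 0 = 2.
  i=2: a_2=4, p_2 = 4*23 + 11 = 103, q_2 = 4*2 + 1 = 9.
  i=3: a_3=11, p_3 = 11*103 + 23 = 1156, q_3 = 11*9 + 2 = 101.
  i=4: a_4=4, p_4 = 4*1156 + 103 = 4727, q_4 = 4*101 + 9 = 413.
  i=5: a_5=2, p_5 = 2*4727 + 1156 = 10610, q_5 = 2*413 + 101 = 927.
Check: 10610^2 - 131*927^2 = 112572100 - 112572099 = 1, so (x, y) = (10610, 927) solves the equation, and by the theorem it is the least positive solution.

(x, y) = (10610, 927)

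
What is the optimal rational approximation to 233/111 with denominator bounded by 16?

Expand x = 233/111 as a continued fraction with the Euclidean algorithm:
  233 = 2*111 + 11, so a_0 = 2.
  111 = 10*11 + 1, so a_1 = 10.
  11 = 11*1 + 0, so a_2 = 11.
so x = [2; 10, 11].
Convergents (p_i = a_i*p_{i-1} + p_{i-2}, q_i = a_i*q_{i-1} + q_{i-2} with p_{-2}=0, p_{-1}=1, q_{-2}=1, q_{-1}=0), until the denominator exceeds 16:
  i=0: a_0=2, p_0 = 2*1 + 0 = 2, q_0 = 2*0 + 1 = 1.
  i=1: a_1=10, p_1 = 10*2 + 1 = 21, q_1 = 10*1 + 0 = 10.
  i=2: a_2=11, p_2 = 11*21 + 2 = 233, q_2 = 11*10 + 1 = 111.
q_2 = 111 > 16, so the last convergent with denominator <= 16 is p_1/q_1 = 21/10.
The closest fraction with denominator <= 16 is either p_1/q_1 or the intermediate fraction (k*p_1 + p_0)/(k*q_1 + q_0) with the largest k >= 1 whose denominator stays <= 16; these approach x as k grows, and every other convergent or intermediate fraction in range is farther away.
Largest k: floor((16 - q_0)/q_1) = floor((16 - 1)/10) = 1.
That gives (1*21 + 2)/(1*10 + 1) = 23/11.
Compare the errors: |x - 21/10| = |233*10 - 21*111|/(111*10) = 1/1110, and |x - 23/11| = |233*11 - 23*111|/(111*11) = 10/1221.
Cross-multiplying, 1*1221 = 1221 < 11100 = 10*1110, so 1/1110 is smaller: the convergent 21/10 is closer to x than 23/11.

21/10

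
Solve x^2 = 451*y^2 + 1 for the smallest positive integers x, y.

First expand sqrt(451) as a continued fraction. With x_i = (sqrt(451) + m_i)/d_i and (m_0, d_0) = (0, 1): a_0 = floor(sqrt(451)) = 21, since 21^2 = 441 <= 451 < 484 = 22^2.
Iterate m_{i+1} = d_i*a_i - m_i, d_{i+1} = (451 - m_{i+1}^2)/d_i, a_{i+1} = floor((a_0 + m_{i+1})/d_{i+1}):
  m_1 = 1*21 - 0 = 21, d_1 = (451 - 21^2)/1 = 10/1 = 10, a_1 = floor((21 + 21)/10) = 4.
  m_2 = 10*4 - 21 = 19, d_2 = (451 - 19^2)/10 = 90/10 = 9, a_2 = floor((21 + 19)/9) = 4.
  m_3 = 9*4 - 19 = 17, d_3 = (451 - 17^2)/9 = 162/9 = 18, a_3 = floor((21 + 17)/18) = 2.
  m_4 = 18*2 - 17 = 19, d_4 = (451 - 19^2)/18 = 90/18 = 5, a_4 = floor((21 + 19)/5) = 8.
  m_5 = 5*8 - 19 = 21, d_5 = (451 - 21^2)/5 = 10/5 = 2, a_5 = floor((21 + 21)/2) = 21.
  m_6 = 2*21 - 21 = 21, d_6 = (451 - 21^2)/2 = 10/2 = 5, a_6 = floor((21 + 21)/5) = 8.
  m_7 = 5*8 - 21 = 19, d_7 = (451 - 19^2)/5 = 90/5 = 18, a_7 = floor((21 + 19)/18) = 2.
  m_8 = 18*2 - 19 = 17, d_8 = (451 - 17^2)/18 = 162/18 = 9, a_8 = floor((21 + 17)/9) = 4.
  m_9 = 9*4 - 17 = 19, d_9 = (451 - 19^2)/9 = 90/9 = 10, a_9 = floor((21 + 19)/10) = 4.
  m_10 = 10*4 - 19 = 21, d_10 = (451 - 21^2)/10 = 10/10 = 1, a_10 = floor((21 + 21)/1) = 42.
  m_11 = 1*42 - 21 = 21, d_11 = (451 - 21^2)/1 = 10/1 = 10: (m_11, d_11) = (m_1, d_1) = (21, 10), so from here the quotients repeat a_1, ..., a_10; the period length is 10.
So sqrt(451) = [21; (4, 4, 2, 8, 21, 8, 2, 4, 4, 42)] with period length k = 10.
k is even, so the fundamental solution of x^2 - 451y^2 = 1 is (p_{k-1}, q_{k-1}) = (p_9, q_9); compute convergents through index 9.
Convergents (p_i = a_i*p_{i-1} + p_{i-2}, q_i = a_i*q_{i-1} + q_{i-2} with p_{-2}=0, p_{-1}=1, q_{-2}=1, q_{-1}=0):
  i=0: a_0=21, p_0 = 21*1 + 0 = 21, q_0 = 21*0 + 1 = 1.
  i=1: a_1=4, p_1 = 4*21 + 1 = 85, q_1 = 4*1 + 0 = 4.
  i=2: a_2=4, p_2 = 4*85 + 21 = 361, q_2 = 4*4 + 1 = 17.
  i=3: a_3=2, p_3 = 2*361 + 85 = 807, q_3 = 2*17 + 4 = 38.
  i=4: a_4=8, p_4 = 8*807 + 361 = 6817, q_4 = 8*38 + 17 = 321.
  i=5: a_5=21, p_5 = 21*6817 + 807 = 143964, q_5 = 21*321 + 38 = 6779.
  i=6: a_6=8, p_6 = 8*143964 + 6817 = 1158529, q_6 = 8*6779 + 321 = 54553.
  i=7: a_7=2, p_7 = 2*1158529 + 143964 = 2461022, q_7 = 2*54553 + 6779 = 115885.
  i=8: a_8=4, p_8 = 4*2461022 + 1158529 = 11002617, q_8 = 4*115885 + 54553 = 518093.
  i=9: a_9=4, p_9 = 4*11002617 + 2461022 = 46471490, q_9 = 4*518093 + 115885 = 2188257.
Check: 46471490^2 - 451*2188257^2 = 2159599382820100 - 2159599382820099 = 1, so (x, y) = (46471490, 2188257) solves the equation, and by the theorem it is the least positive solution.

(x, y) = (46471490, 2188257)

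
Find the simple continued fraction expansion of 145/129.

[1; 8, 16]

Run the Euclidean algorithm on 145 and 129; the successive quotients are the partial quotients a_0, a_1, ... (each step inverts the fractional part left over by the previous one):
  145 = 1*129 + 16, so a_0 = 1.
  129 = 8*16 + 1, so a_1 = 8.
  16 = 16*1 + 0, so a_2 = 16.
The remainder reaches 0 after 3 divisions, so the expansion has 3 partial quotients, read off in order.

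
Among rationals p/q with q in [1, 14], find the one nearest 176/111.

19/12

Expand x = 176/111 as a continued fraction with the Euclidean algorithm:
  176 = 1*111 + 65, so a_0 = 1.
  111 = 1*65 + 46, so a_1 = 1.
  65 = 1*46 + 19, so a_2 = 1.
  46 = 2*19 + 8, so a_3 = 2.
  19 = 2*8 + 3, so a_4 = 2.
  8 = 2*3 + 2, so a_5 = 2.
  3 = 1*2 + 1, so a_6 = 1.
  2 = 2*1 + 0, so a_7 = 2.
so x = [1; 1, 1, 2, 2, 2, 1, 2].
Convergents (p_i = a_i*p_{i-1} + p_{i-2}, q_i = a_i*q_{i-1} + q_{i-2} with p_{-2}=0, p_{-1}=1, q_{-2}=1, q_{-1}=0), until the denominator exceeds 14:
  i=0: a_0=1, p_0 = 1*1 + 0 = 1, q_0 = 1*0 + 1 = 1.
  i=1: a_1=1, p_1 = 1*1 + 1 = 2, q_1 = 1*1 + 0 = 1.
  i=2: a_2=1, p_2 = 1*2 + 1 = 3, q_2 = 1*1 + 1 = 2.
  i=3: a_3=2, p_3 = 2*3 + 2 = 8, q_3 = 2*2 + 1 = 5.
  i=4: a_4=2, p_4 = 2*8 + 3 = 19, q_4 = 2*5 + 2 = 12.
  i=5: a_5=2, p_5 = 2*19 + 8 = 46, q_5 = 2*12 + 5 = 29.
q_5 = 29 > 14, so the last convergent with denominator <= 14 is p_4/q_4 = 19/12.
The closest fraction with denominator <= 14 is either p_4/q_4 or the intermediate fraction (k*p_4 + p_3)/(k*q_4 + q_3) with the largest k >= 1 whose denominator stays <= 14; these approach x as k grows, and every other convergent or intermediate fraction in range is farther away.
Largest k: floor((14 - q_3)/q_4) = floor((14 - 5)/12) = 0.
Since k = 0, no intermediate fraction beyond p_4/q_4 has denominator <= 14, so the convergent 19/12 is the closest (its error is |176*12 - 19*111|/(111*12) = 3/1332).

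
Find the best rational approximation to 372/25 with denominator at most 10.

Expand x = 372/25 as a continued fraction with the Euclidean algorithm:
  372 = 14*25 + 22, so a_0 = 14.
  25 = 1*22 + 3, so a_1 = 1.
  22 = 7*3 + 1, so a_2 = 7.
  3 = 3*1 + 0, so a_3 = 3.
so x = [14; 1, 7, 3].
Convergents (p_i = a_i*p_{i-1} + p_{i-2}, q_i = a_i*q_{i-1} + q_{i-2} with p_{-2}=0, p_{-1}=1, q_{-2}=1, q_{-1}=0), until the denominator exceeds 10:
  i=0: a_0=14, p_0 = 14*1 + 0 = 14, q_0 = 14*0 + 1 = 1.
  i=1: a_1=1, p_1 = 1*14 + 1 = 15, q_1 = 1*1 + 0 = 1.
  i=2: a_2=7, p_2 = 7*15 + 14 = 119, q_2 = 7*1 + 1 = 8.
  i=3: a_3=3, p_3 = 3*119 + 15 = 372, q_3 = 3*8 + 1 = 25.
q_3 = 25 > 10, so the last convergent with denominator <= 10 is p_2/q_2 = 119/8.
The closest fraction with denominator <= 10 is either p_2/q_2 or the intermediate fraction (k*p_2 + p_1)/(k*q_2 + q_1) with the largest k >= 1 whose denominator stays <= 10; these approach x as k grows, and every other convergent or intermediate fraction in range is farther away.
Largest k: floor((10 - q_1)/q_2) = floor((10 - 1)/8) = 1.
That gives (1*119 + 15)/(1*8 + 1) = 134/9.
Compare the errors: |x - 119/8| = |372*8 - 119*25|/(25*8) = 1/200, and |x - 134/9| = |372*9 - 134*25|/(25*9) = 2/225.
Cross-multiplying, 1*225 = 225 < 400 = 2*200, so 1/200 is smaller: the convergent 119/8 is closer to x than 134/9.

119/8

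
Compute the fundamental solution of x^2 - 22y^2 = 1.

(x, y) = (197, 42)

First expand sqrt(22) as a continued fraction. With x_i = (sqrt(22) + m_i)/d_i and (m_0, d_0) = (0, 1): a_0 = floor(sqrt(22)) = 4, since 4^2 = 16 <= 22 < 25 = 5^2.
Iterate m_{i+1} = d_i*a_i - m_i, d_{i+1} = (22 - m_{i+1}^2)/d_i, a_{i+1} = floor((a_0 + m_{i+1})/d_{i+1}):
  m_1 = 1*4 - 0 = 4, d_1 = (22 - 4^2)/1 = 6/1 = 6, a_1 = floor((4 + 4)/6) = 1.
  m_2 = 6*1 - 4 = 2, d_2 = (22 - 2^2)/6 = 18/6 = 3, a_2 = floor((4 + 2)/3) = 2.
  m_3 = 3*2 - 2 = 4, d_3 = (22 - 4^2)/3 = 6/3 = 2, a_3 = floor((4 + 4)/2) = 4.
  m_4 = 2*4 - 4 = 4, d_4 = (22 - 4^2)/2 = 6/2 = 3, a_4 = floor((4 + 4)/3) = 2.
  m_5 = 3*2 - 4 = 2, d_5 = (22 - 2^2)/3 = 18/3 = 6, a_5 = floor((4 + 2)/6) = 1.
  m_6 = 6*1 - 2 = 4, d_6 = (22 - 4^2)/6 = 6/6 = 1, a_6 = floor((4 + 4)/1) = 8.
  m_7 = 1*8 - 4 = 4, d_7 = (22 - 4^2)/1 = 6/1 = 6: (m_7, d_7) = (m_1, d_1) = (4, 6), so from here the quotients repeat a_1, ..., a_6; the period length is 6.
So sqrt(22) = [4; (1, 2, 4, 2, 1, 8)] with period length k = 6.
k is even, so the fundamental solution of x^2 - 22y^2 = 1 is (p_{k-1}, q_{k-1}) = (p_5, q_5); compute convergents through index 5.
Convergents (p_i = a_i*p_{i-1} + p_{i-2}, q_i = a_i*q_{i-1} + q_{i-2} with p_{-2}=0, p_{-1}=1, q_{-2}=1, q_{-1}=0):
  i=0: a_0=4, p_0 = 4*1 + 0 = 4, q_0 = 4*0 + 1 = 1.
  i=1: a_1=1, p_1 = 1*4 + 1 = 5, q_1 = 1*1 + 0 = 1.
  i=2: a_2=2, p_2 = 2*5 + 4 = 14, q_2 = 2*1 + 1 = 3.
  i=3: a_3=4, p_3 = 4*14 + 5 = 61, q_3 = 4*3 + 1 = 13.
  i=4: a_4=2, p_4 = 2*61 + 14 = 136, q_4 = 2*13 + 3 = 29.
  i=5: a_5=1, p_5 = 1*136 + 61 = 197, q_5 = 1*29 + 13 = 42.
Check: 197^2 - 22*42^2 = 38809 - 38808 = 1, so (x, y) = (197, 42) solves the equation, and by the theorem it is the least positive solution.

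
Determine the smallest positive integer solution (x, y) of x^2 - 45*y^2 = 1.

First expand sqrt(45) as a continued fraction. With x_i = (sqrt(45) + m_i)/d_i and (m_0, d_0) = (0, 1): a_0 = floor(sqrt(45)) = 6, since 6^2 = 36 <= 45 < 49 = 7^2.
Iterate m_{i+1} = d_i*a_i - m_i, d_{i+1} = (45 - m_{i+1}^2)/d_i, a_{i+1} = floor((a_0 + m_{i+1})/d_{i+1}):
  m_1 = 1*6 - 0 = 6, d_1 = (45 - 6^2)/1 = 9/1 = 9, a_1 = floor((6 + 6)/9) = 1.
  m_2 = 9*1 - 6 = 3, d_2 = (45 - 3^2)/9 = 36/9 = 4, a_2 = floor((6 + 3)/4) = 2.
  m_3 = 4*2 - 3 = 5, d_3 = (45 - 5^2)/4 = 20/4 = 5, a_3 = floor((6 + 5)/5) = 2.
  m_4 = 5*2 - 5 = 5, d_4 = (45 - 5^2)/5 = 20/5 = 4, a_4 = floor((6 + 5)/4) = 2.
  m_5 = 4*2 - 5 = 3, d_5 = (45 - 3^2)/4 = 36/4 = 9, a_5 = floor((6 + 3)/9) = 1.
  m_6 = 9*1 - 3 = 6, d_6 = (45 - 6^2)/9 = 9/9 = 1, a_6 = floor((6 + 6)/1) = 12.
  m_7 = 1*12 - 6 = 6, d_7 = (45 - 6^2)/1 = 9/1 = 9: (m_7, d_7) = (m_1, d_1) = (6, 9), so from here the quotients repeat a_1, ..., a_6; the period length is 6.
So sqrt(45) = [6; (1, 2, 2, 2, 1, 12)] with period length k = 6.
k is even, so the fundamental solution of x^2 - 45y^2 = 1 is (p_{k-1}, q_{k-1}) = (p_5, q_5); compute convergents through index 5.
Convergents (p_i = a_i*p_{i-1} + p_{i-2}, q_i = a_i*q_{i-1} + q_{i-2} with p_{-2}=0, p_{-1}=1, q_{-2}=1, q_{-1}=0):
  i=0: a_0=6, p_0 = 6*1 + 0 = 6, q_0 = 6*0 + 1 = 1.
  i=1: a_1=1, p_1 = 1*6 + 1 = 7, q_1 = 1*1 + 0 = 1.
  i=2: a_2=2, p_2 = 2*7 + 6 = 20, q_2 = 2*1 + 1 = 3.
  i=3: a_3=2, p_3 = 2*20 + 7 = 47, q_3 = 2*3 + 1 = 7.
  i=4: a_4=2, p_4 = 2*47 + 20 = 114, q_4 = 2*7 + 3 = 17.
  i=5: a_5=1, p_5 = 1*114 + 47 = 161, q_5 = 1*17 + 7 = 24.
Check: 161^2 - 45*24^2 = 25921 - 25920 = 1, so (x, y) = (161, 24) solves the equation, and by the theorem it is the least positive solution.

(x, y) = (161, 24)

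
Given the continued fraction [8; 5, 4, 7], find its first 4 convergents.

8/1, 41/5, 172/21, 1245/152

Using the convergent recurrence p_i = a_i*p_{i-1} + p_{i-2}, q_i = a_i*q_{i-1} + q_{i-2} with p_{-2}=0, p_{-1}=1, q_{-2}=1, q_{-1}=0:
  i=0: a_0=8, p_0 = 8*1 + 0 = 8, q_0 = 8*0 + 1 = 1.
  i=1: a_1=5, p_1 = 5*8 + 1 = 41, q_1 = 5*1 + 0 = 5.
  i=2: a_2=4, p_2 = 4*41 + 8 = 172, q_2 = 4*5 + 1 = 21.
  i=3: a_3=7, p_3 = 7*172 + 41 = 1245, q_3 = 7*21 + 5 = 152.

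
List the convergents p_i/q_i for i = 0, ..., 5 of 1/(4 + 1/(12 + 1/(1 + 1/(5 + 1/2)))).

0/1, 1/4, 12/49, 13/53, 77/314, 167/681

Using the convergent recurrence p_i = a_i*p_{i-1} + p_{i-2}, q_i = a_i*q_{i-1} + q_{i-2} with p_{-2}=0, p_{-1}=1, q_{-2}=1, q_{-1}=0:
  i=0: a_0=0, p_0 = 0*1 + 0 = 0, q_0 = 0*0 + 1 = 1.
  i=1: a_1=4, p_1 = 4*0 + 1 = 1, q_1 = 4*1 + 0 = 4.
  i=2: a_2=12, p_2 = 12*1 + 0 = 12, q_2 = 12*4 + 1 = 49.
  i=3: a_3=1, p_3 = 1*12 + 1 = 13, q_3 = 1*49 + 4 = 53.
  i=4: a_4=5, p_4 = 5*13 + 12 = 77, q_4 = 5*53 + 49 = 314.
  i=5: a_5=2, p_5 = 2*77 + 13 = 167, q_5 = 2*314 + 53 = 681.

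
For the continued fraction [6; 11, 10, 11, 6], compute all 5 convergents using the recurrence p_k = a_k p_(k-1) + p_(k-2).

6/1, 67/11, 676/111, 7503/1232, 45694/7503

Using the convergent recurrence p_i = a_i*p_{i-1} + p_{i-2}, q_i = a_i*q_{i-1} + q_{i-2} with p_{-2}=0, p_{-1}=1, q_{-2}=1, q_{-1}=0:
  i=0: a_0=6, p_0 = 6*1 + 0 = 6, q_0 = 6*0 + 1 = 1.
  i=1: a_1=11, p_1 = 11*6 + 1 = 67, q_1 = 11*1 + 0 = 11.
  i=2: a_2=10, p_2 = 10*67 + 6 = 676, q_2 = 10*11 + 1 = 111.
  i=3: a_3=11, p_3 = 11*676 + 67 = 7503, q_3 = 11*111 + 11 = 1232.
  i=4: a_4=6, p_4 = 6*7503 + 676 = 45694, q_4 = 6*1232 + 111 = 7503.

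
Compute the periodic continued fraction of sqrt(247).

[15; (1, 2, 1, 1, 9, 1, 9, 1, 1, 2, 1, 30)]

Write x_i = (sqrt(247) + m_i)/d_i with (m_0, d_0) = (0, 1). a_0 = floor(sqrt(247)) = 15, since 15^2 = 225 <= 247 < 256 = 16^2.
Iterate m_{i+1} = d_i*a_i - m_i, d_{i+1} = (247 - m_{i+1}^2)/d_i, a_{i+1} = floor((a_0 + m_{i+1})/d_{i+1}):
  m_1 = 1*15 - 0 = 15, d_1 = (247 - 15^2)/1 = 22/1 = 22, a_1 = floor((15 + 15)/22) = 1.
  m_2 = 22*1 - 15 = 7, d_2 = (247 - 7^2)/22 = 198/22 = 9, a_2 = floor((15 + 7)/9) = 2.
  m_3 = 9*2 - 7 = 11, d_3 = (247 - 11^2)/9 = 126/9 = 14, a_3 = floor((15 + 11)/14) = 1.
  m_4 = 14*1 - 11 = 3, d_4 = (247 - 3^2)/14 = 238/14 = 17, a_4 = floor((15 + 3)/17) = 1.
  m_5 = 17*1 - 3 = 14, d_5 = (247 - 14^2)/17 = 51/17 = 3, a_5 = floor((15 + 14)/3) = 9.
  m_6 = 3*9 - 14 = 13, d_6 = (247 - 13^2)/3 = 78/3 = 26, a_6 = floor((15 + 13)/26) = 1.
  m_7 = 26*1 - 13 = 13, d_7 = (247 - 13^2)/26 = 78/26 = 3, a_7 = floor((15 + 13)/3) = 9.
  m_8 = 3*9 - 13 = 14, d_8 = (247 - 14^2)/3 = 51/3 = 17, a_8 = floor((15 + 14)/17) = 1.
  m_9 = 17*1 - 14 = 3, d_9 = (247 - 3^2)/17 = 238/17 = 14, a_9 = floor((15 + 3)/14) = 1.
  m_10 = 14*1 - 3 = 11, d_10 = (247 - 11^2)/14 = 126/14 = 9, a_10 = floor((15 + 11)/9) = 2.
  m_11 = 9*2 - 11 = 7, d_11 = (247 - 7^2)/9 = 198/9 = 22, a_11 = floor((15 + 7)/22) = 1.
  m_12 = 22*1 - 7 = 15, d_12 = (247 - 15^2)/22 = 22/22 = 1, a_12 = floor((15 + 15)/1) = 30.
  m_13 = 1*30 - 15 = 15, d_13 = (247 - 15^2)/1 = 22/1 = 22: (m_13, d_13) = (m_1, d_1) = (15, 22), so from here the quotients repeat a_1, ..., a_12; the period length is 12.
Hence the expansion of sqrt(247) is a_0 = 15 followed by the repeating block 1, 2, 1, 1, 9, 1, 9, 1, 1, 2, 1, 30 (period 12).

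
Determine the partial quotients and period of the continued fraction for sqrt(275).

[16; (1, 1, 2, 1, 1, 32)]

Write x_i = (sqrt(275) + m_i)/d_i with (m_0, d_0) = (0, 1). a_0 = floor(sqrt(275)) = 16, since 16^2 = 256 <= 275 < 289 = 17^2.
Iterate m_{i+1} = d_i*a_i - m_i, d_{i+1} = (275 - m_{i+1}^2)/d_i, a_{i+1} = floor((a_0 + m_{i+1})/d_{i+1}):
  m_1 = 1*16 - 0 = 16, d_1 = (275 - 16^2)/1 = 19/1 = 19, a_1 = floor((16 + 16)/19) = 1.
  m_2 = 19*1 - 16 = 3, d_2 = (275 - 3^2)/19 = 266/19 = 14, a_2 = floor((16 + 3)/14) = 1.
  m_3 = 14*1 - 3 = 11, d_3 = (275 - 11^2)/14 = 154/14 = 11, a_3 = floor((16 + 11)/11) = 2.
  m_4 = 11*2 - 11 = 11, d_4 = (275 - 11^2)/11 = 154/11 = 14, a_4 = floor((16 + 11)/14) = 1.
  m_5 = 14*1 - 11 = 3, d_5 = (275 - 3^2)/14 = 266/14 = 19, a_5 = floor((16 + 3)/19) = 1.
  m_6 = 19*1 - 3 = 16, d_6 = (275 - 16^2)/19 = 19/19 = 1, a_6 = floor((16 + 16)/1) = 32.
  m_7 = 1*32 - 16 = 16, d_7 = (275 - 16^2)/1 = 19/1 = 19: (m_7, d_7) = (m_1, d_1) = (16, 19), so from here the quotients repeat a_1, ..., a_6; the period length is 6.
Hence the expansion of sqrt(275) is a_0 = 16 followed by the repeating block 1, 1, 2, 1, 1, 32 (period 6).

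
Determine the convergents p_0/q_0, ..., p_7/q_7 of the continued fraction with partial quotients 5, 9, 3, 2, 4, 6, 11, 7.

Using the convergent recurrence p_i = a_i*p_{i-1} + p_{i-2}, q_i = a_i*q_{i-1} + q_{i-2} with p_{-2}=0, p_{-1}=1, q_{-2}=1, q_{-1}=0:
  i=0: a_0=5, p_0 = 5*1 + 0 = 5, q_0 = 5*0 + 1 = 1.
  i=1: a_1=9, p_1 = 9*5 + 1 = 46, q_1 = 9*1 + 0 = 9.
  i=2: a_2=3, p_2 = 3*46 + 5 = 143, q_2 = 3*9 + 1 = 28.
  i=3: a_3=2, p_3 = 2*143 + 46 = 332, q_3 = 2*28 + 9 = 65.
  i=4: a_4=4, p_4 = 4*332 + 143 = 1471, q_4 = 4*65 + 28 = 288.
  i=5: a_5=6, p_5 = 6*1471 + 332 = 9158, q_5 = 6*288 + 65 = 1793.
  i=6: a_6=11, p_6 = 11*9158 + 1471 = 102209, q_6 = 11*1793 + 288 = 20011.
  i=7: a_7=7, p_7 = 7*102209 + 9158 = 724621, q_7 = 7*20011 + 1793 = 141870.

5/1, 46/9, 143/28, 332/65, 1471/288, 9158/1793, 102209/20011, 724621/141870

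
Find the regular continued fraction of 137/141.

[0; 1, 34, 4]

Run the Euclidean algorithm on 137 and 141; the successive quotients are the partial quotients a_0, a_1, ... (each step inverts the fractional part left over by the previous one):
  137 = 0*141 + 137, so a_0 = 0.
  141 = 1*137 + 4, so a_1 = 1.
  137 = 34*4 + 1, so a_2 = 34.
  4 = 4*1 + 0, so a_3 = 4.
The remainder reaches 0 after 4 divisions, so the expansion has 4 partial quotients, read off in order.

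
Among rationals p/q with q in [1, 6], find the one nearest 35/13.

Expand x = 35/13 as a continued fraction with the Euclidean algorithm:
  35 = 2*13 + 9, so a_0 = 2.
  13 = 1*9 + 4, so a_1 = 1.
  9 = 2*4 + 1, so a_2 = 2.
  4 = 4*1 + 0, so a_3 = 4.
so x = [2; 1, 2, 4].
Convergents (p_i = a_i*p_{i-1} + p_{i-2}, q_i = a_i*q_{i-1} + q_{i-2} with p_{-2}=0, p_{-1}=1, q_{-2}=1, q_{-1}=0), until the denominator exceeds 6:
  i=0: a_0=2, p_0 = 2*1 + 0 = 2, q_0 = 2*0 + 1 = 1.
  i=1: a_1=1, p_1 = 1*2 + 1 = 3, q_1 = 1*1 + 0 = 1.
  i=2: a_2=2, p_2 = 2*3 + 2 = 8, q_2 = 2*1 + 1 = 3.
  i=3: a_3=4, p_3 = 4*8 + 3 = 35, q_3 = 4*3 + 1 = 13.
q_3 = 13 > 6, so the last convergent with denominator <= 6 is p_2/q_2 = 8/3.
The closest fraction with denominator <= 6 is either p_2/q_2 or the intermediate fraction (k*p_2 + p_1)/(k*q_2 + q_1) with the largest k >= 1 whose denominator stays <= 6; these approach x as k grows, and every other convergent or intermediate fraction in range is farther away.
Largest k: floor((6 - q_1)/q_2) = floor((6 - 1)/3) = 1.
That gives (1*8 + 3)/(1*3 + 1) = 11/4.
Compare the errors: |x - 8/3| = |35*3 - 8*13|/(13*3) = 1/39, and |x - 11/4| = |35*4 - 11*13|/(13*4) = 3/52.
Cross-multiplying, 1*52 = 52 < 117 = 3*39, so 1/39 is smaller: the convergent 8/3 is closer to x than 11/4.

8/3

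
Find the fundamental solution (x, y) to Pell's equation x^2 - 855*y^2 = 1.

First expand sqrt(855) as a continued fraction. With x_i = (sqrt(855) + m_i)/d_i and (m_0, d_0) = (0, 1): a_0 = floor(sqrt(855)) = 29, since 29^2 = 841 <= 855 < 900 = 30^2.
Iterate m_{i+1} = d_i*a_i - m_i, d_{i+1} = (855 - m_{i+1}^2)/d_i, a_{i+1} = floor((a_0 + m_{i+1})/d_{i+1}):
  m_1 = 1*29 - 0 = 29, d_1 = (855 - 29^2)/1 = 14/1 = 14, a_1 = floor((29 + 29)/14) = 4.
  m_2 = 14*4 - 29 = 27, d_2 = (855 - 27^2)/14 = 126/14 = 9, a_2 = floor((29 + 27)/9) = 6.
  m_3 = 9*6 - 27 = 27, d_3 = (855 - 27^2)/9 = 126/9 = 14, a_3 = floor((29 + 27)/14) = 4.
  m_4 = 14*4 - 27 = 29, d_4 = (855 - 29^2)/14 = 14/14 = 1, a_4 = floor((29 + 29)/1) = 58.
  m_5 = 1*58 - 29 = 29, d_5 = (855 - 29^2)/1 = 14/1 = 14: (m_5, d_5) = (m_1, d_1) = (29, 14), so from here the quotients repeat a_1, ..., a_4; the period length is 4.
So sqrt(855) = [29; (4, 6, 4, 58)] with period length k = 4.
k is even, so the fundamental solution of x^2 - 855y^2 = 1 is (p_{k-1}, q_{k-1}) = (p_3, q_3); compute convergents through index 3.
Convergents (p_i = a_i*p_{i-1} + p_{i-2}, q_i = a_i*q_{i-1} + q_{i-2} with p_{-2}=0, p_{-1}=1, q_{-2}=1, q_{-1}=0):
  i=0: a_0=29, p_0 = 29*1 + 0 = 29, q_0 = 29*0 + 1 = 1.
  i=1: a_1=4, p_1 = 4*29 + 1 = 117, q_1 = 4*1 + 0 = 4.
  i=2: a_2=6, p_2 = 6*117 + 29 = 731, q_2 = 6*4 + 1 = 25.
  i=3: a_3=4, p_3 = 4*731 + 117 = 3041, q_3 = 4*25 + 4 = 104.
Check: 3041^2 - 855*104^2 = 9247681 - 9247680 = 1, so (x, y) = (3041, 104) solves the equation, and by the theorem it is the least positive solution.

(x, y) = (3041, 104)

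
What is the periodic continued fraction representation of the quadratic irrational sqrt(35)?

[5; (1, 10)]

Write x_i = (sqrt(35) + m_i)/d_i with (m_0, d_0) = (0, 1). a_0 = floor(sqrt(35)) = 5, since 5^2 = 25 <= 35 < 36 = 6^2.
Iterate m_{i+1} = d_i*a_i - m_i, d_{i+1} = (35 - m_{i+1}^2)/d_i, a_{i+1} = floor((a_0 + m_{i+1})/d_{i+1}):
  m_1 = 1*5 - 0 = 5, d_1 = (35 - 5^2)/1 = 10/1 = 10, a_1 = floor((5 + 5)/10) = 1.
  m_2 = 10*1 - 5 = 5, d_2 = (35 - 5^2)/10 = 10/10 = 1, a_2 = floor((5 + 5)/1) = 10.
  m_3 = 1*10 - 5 = 5, d_3 = (35 - 5^2)/1 = 10/1 = 10: (m_3, d_3) = (m_1, d_1) = (5, 10), so from here the quotients repeat a_1, a_2; the period length is 2.
Hence the expansion of sqrt(35) is a_0 = 5 followed by the repeating block 1, 10 (period 2).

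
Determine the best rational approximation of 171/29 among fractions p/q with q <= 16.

59/10

Expand x = 171/29 as a continued fraction with the Euclidean algorithm:
  171 = 5*29 + 26, so a_0 = 5.
  29 = 1*26 + 3, so a_1 = 1.
  26 = 8*3 + 2, so a_2 = 8.
  3 = 1*2 + 1, so a_3 = 1.
  2 = 2*1 + 0, so a_4 = 2.
so x = [5; 1, 8, 1, 2].
Convergents (p_i = a_i*p_{i-1} + p_{i-2}, q_i = a_i*q_{i-1} + q_{i-2} with p_{-2}=0, p_{-1}=1, q_{-2}=1, q_{-1}=0), until the denominator exceeds 16:
  i=0: a_0=5, p_0 = 5*1 + 0 = 5, q_0 = 5*0 + 1 = 1.
  i=1: a_1=1, p_1 = 1*5 + 1 = 6, q_1 = 1*1 + 0 = 1.
  i=2: a_2=8, p_2 = 8*6 + 5 = 53, q_2 = 8*1 + 1 = 9.
  i=3: a_3=1, p_3 = 1*53 + 6 = 59, q_3 = 1*9 + 1 = 10.
  i=4: a_4=2, p_4 = 2*59 + 53 = 171, q_4 = 2*10 + 9 = 29.
q_4 = 29 > 16, so the last convergent with denominator <= 16 is p_3/q_3 = 59/10.
The closest fraction with denominator <= 16 is either p_3/q_3 or the intermediate fraction (k*p_3 + p_2)/(k*q_3 + q_2) with the largest k >= 1 whose denominator stays <= 16; these approach x as k grows, and every other convergent or intermediate fraction in range is farther away.
Largest k: floor((16 - q_2)/q_3) = floor((16 - 9)/10) = 0.
Since k = 0, no intermediate fraction beyond p_3/q_3 has denominator <= 16, so the convergent 59/10 is the closest (its error is |171*10 - 59*29|/(29*10) = 1/290).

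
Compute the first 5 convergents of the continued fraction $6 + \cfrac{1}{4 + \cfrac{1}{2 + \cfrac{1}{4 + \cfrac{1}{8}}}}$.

Using the convergent recurrence p_i = a_i*p_{i-1} + p_{i-2}, q_i = a_i*q_{i-1} + q_{i-2} with p_{-2}=0, p_{-1}=1, q_{-2}=1, q_{-1}=0:
  i=0: a_0=6, p_0 = 6*1 + 0 = 6, q_0 = 6*0 + 1 = 1.
  i=1: a_1=4, p_1 = 4*6 + 1 = 25, q_1 = 4*1 + 0 = 4.
  i=2: a_2=2, p_2 = 2*25 + 6 = 56, q_2 = 2*4 + 1 = 9.
  i=3: a_3=4, p_3 = 4*56 + 25 = 249, q_3 = 4*9 + 4 = 40.
  i=4: a_4=8, p_4 = 8*249 + 56 = 2048, q_4 = 8*40 + 9 = 329.

6/1, 25/4, 56/9, 249/40, 2048/329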